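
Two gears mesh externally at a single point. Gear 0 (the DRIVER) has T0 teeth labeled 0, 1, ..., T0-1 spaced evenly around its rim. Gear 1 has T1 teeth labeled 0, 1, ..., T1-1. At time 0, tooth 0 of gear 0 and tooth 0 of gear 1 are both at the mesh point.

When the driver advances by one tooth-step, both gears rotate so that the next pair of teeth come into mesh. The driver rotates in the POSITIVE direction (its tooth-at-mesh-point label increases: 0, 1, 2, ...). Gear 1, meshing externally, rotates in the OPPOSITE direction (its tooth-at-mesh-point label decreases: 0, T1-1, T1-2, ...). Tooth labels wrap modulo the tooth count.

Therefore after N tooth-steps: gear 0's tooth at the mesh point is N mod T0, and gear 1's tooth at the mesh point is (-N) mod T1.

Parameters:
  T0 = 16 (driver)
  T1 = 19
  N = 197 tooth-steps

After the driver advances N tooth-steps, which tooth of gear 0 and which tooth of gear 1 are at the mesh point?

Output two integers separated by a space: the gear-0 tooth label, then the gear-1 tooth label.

Gear 0 (driver, T0=16): tooth at mesh = N mod T0
  197 = 12 * 16 + 5, so 197 mod 16 = 5
  gear 0 tooth = 5
Gear 1 (driven, T1=19): tooth at mesh = (-N) mod T1
  197 = 10 * 19 + 7, so 197 mod 19 = 7
  (-197) mod 19 = (-7) mod 19 = 19 - 7 = 12
Mesh after 197 steps: gear-0 tooth 5 meets gear-1 tooth 12

Answer: 5 12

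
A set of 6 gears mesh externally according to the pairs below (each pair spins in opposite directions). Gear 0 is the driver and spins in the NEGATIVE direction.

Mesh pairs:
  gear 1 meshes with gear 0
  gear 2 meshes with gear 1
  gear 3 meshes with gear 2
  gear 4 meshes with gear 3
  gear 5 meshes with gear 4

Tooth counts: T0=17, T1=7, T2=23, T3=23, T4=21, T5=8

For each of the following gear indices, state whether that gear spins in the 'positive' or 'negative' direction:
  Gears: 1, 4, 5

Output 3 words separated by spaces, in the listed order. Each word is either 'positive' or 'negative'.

Gear 0 (driver): negative (depth 0)
  gear 1: meshes with gear 0 -> depth 1 -> positive (opposite of gear 0)
  gear 2: meshes with gear 1 -> depth 2 -> negative (opposite of gear 1)
  gear 3: meshes with gear 2 -> depth 3 -> positive (opposite of gear 2)
  gear 4: meshes with gear 3 -> depth 4 -> negative (opposite of gear 3)
  gear 5: meshes with gear 4 -> depth 5 -> positive (opposite of gear 4)
Queried indices 1, 4, 5 -> positive, negative, positive

Answer: positive negative positive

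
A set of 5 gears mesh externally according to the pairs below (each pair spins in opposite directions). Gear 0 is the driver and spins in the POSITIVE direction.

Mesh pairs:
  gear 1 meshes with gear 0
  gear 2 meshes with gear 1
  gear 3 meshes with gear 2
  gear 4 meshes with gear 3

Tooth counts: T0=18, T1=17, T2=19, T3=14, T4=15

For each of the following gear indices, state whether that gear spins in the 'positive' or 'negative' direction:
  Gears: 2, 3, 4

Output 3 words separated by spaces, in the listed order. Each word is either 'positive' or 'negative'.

Gear 0 (driver): positive (depth 0)
  gear 1: meshes with gear 0 -> depth 1 -> negative (opposite of gear 0)
  gear 2: meshes with gear 1 -> depth 2 -> positive (opposite of gear 1)
  gear 3: meshes with gear 2 -> depth 3 -> negative (opposite of gear 2)
  gear 4: meshes with gear 3 -> depth 4 -> positive (opposite of gear 3)
Queried indices 2, 3, 4 -> positive, negative, positive

Answer: positive negative positive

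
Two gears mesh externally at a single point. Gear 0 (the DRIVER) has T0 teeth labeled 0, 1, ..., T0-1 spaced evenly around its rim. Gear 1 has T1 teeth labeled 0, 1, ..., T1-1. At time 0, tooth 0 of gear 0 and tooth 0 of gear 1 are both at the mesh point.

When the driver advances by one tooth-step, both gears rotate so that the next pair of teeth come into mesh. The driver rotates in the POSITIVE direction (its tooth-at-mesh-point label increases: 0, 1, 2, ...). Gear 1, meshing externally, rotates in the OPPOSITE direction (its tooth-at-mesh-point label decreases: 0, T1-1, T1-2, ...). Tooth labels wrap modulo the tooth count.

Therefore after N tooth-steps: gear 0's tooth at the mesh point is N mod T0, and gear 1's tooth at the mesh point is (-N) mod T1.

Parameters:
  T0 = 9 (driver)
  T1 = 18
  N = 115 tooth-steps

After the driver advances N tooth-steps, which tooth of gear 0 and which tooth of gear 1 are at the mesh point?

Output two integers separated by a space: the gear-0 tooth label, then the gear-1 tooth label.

Gear 0 (driver, T0=9): tooth at mesh = N mod T0
  115 = 12 * 9 + 7, so 115 mod 9 = 7
  gear 0 tooth = 7
Gear 1 (driven, T1=18): tooth at mesh = (-N) mod T1
  115 = 6 * 18 + 7, so 115 mod 18 = 7
  (-115) mod 18 = (-7) mod 18 = 18 - 7 = 11
Mesh after 115 steps: gear-0 tooth 7 meets gear-1 tooth 11

Answer: 7 11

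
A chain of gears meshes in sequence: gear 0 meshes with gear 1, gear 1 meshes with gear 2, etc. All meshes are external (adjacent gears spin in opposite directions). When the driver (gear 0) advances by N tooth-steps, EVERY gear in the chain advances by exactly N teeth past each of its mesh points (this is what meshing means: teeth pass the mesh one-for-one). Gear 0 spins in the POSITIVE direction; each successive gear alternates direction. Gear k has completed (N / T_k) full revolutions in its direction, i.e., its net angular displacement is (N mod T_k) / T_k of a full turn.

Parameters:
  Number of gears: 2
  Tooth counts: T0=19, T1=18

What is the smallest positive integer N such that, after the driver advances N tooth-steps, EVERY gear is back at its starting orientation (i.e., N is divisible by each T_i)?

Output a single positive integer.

Gear k returns to start when N is a multiple of T_k.
All gears at start simultaneously when N is a common multiple of [19, 18]; the smallest such N is lcm(19, 18).
Start: lcm = T0 = 19
Fold in T1=18: gcd(19, 18) = 1; lcm(19, 18) = 19 * 18 / 1 = 342 / 1 = 342
Full cycle length = 342

Answer: 342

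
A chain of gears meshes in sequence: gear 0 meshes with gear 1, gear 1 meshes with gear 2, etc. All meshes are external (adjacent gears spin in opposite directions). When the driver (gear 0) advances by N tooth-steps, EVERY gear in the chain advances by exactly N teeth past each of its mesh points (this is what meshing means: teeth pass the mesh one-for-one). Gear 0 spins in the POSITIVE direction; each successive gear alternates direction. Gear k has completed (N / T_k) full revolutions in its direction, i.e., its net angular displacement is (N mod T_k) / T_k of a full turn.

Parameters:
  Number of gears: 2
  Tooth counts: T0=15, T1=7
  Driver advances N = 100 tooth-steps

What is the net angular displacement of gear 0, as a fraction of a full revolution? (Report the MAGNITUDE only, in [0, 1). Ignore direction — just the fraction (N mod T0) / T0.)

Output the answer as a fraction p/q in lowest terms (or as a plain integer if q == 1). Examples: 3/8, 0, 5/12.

Chain of 2 gears, tooth counts: [15, 7]
  gear 0: T0=15, direction=positive, advance = 100 mod 15 = 10 teeth = 10/15 turn
  gear 1: T1=7, direction=negative, advance = 100 mod 7 = 2 teeth = 2/7 turn
Gear 0: 100 mod 15 = 10
Fraction = 10 / 15 = 2/3 (gcd(10,15)=5) = 2/3

Answer: 2/3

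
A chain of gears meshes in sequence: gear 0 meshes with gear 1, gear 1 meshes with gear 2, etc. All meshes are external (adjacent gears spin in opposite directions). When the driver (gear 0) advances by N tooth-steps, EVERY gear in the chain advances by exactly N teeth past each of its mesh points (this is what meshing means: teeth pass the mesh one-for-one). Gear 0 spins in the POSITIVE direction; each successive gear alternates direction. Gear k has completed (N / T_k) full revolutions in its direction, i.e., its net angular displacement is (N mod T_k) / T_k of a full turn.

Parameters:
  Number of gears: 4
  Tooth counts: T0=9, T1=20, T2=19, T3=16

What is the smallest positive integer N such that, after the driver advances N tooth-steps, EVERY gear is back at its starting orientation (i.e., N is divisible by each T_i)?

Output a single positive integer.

Answer: 13680

Derivation:
Gear k returns to start when N is a multiple of T_k.
All gears at start simultaneously when N is a common multiple of [9, 20, 19, 16]; the smallest such N is lcm(9, 20, 19, 16).
Start: lcm = T0 = 9
Fold in T1=20: gcd(9, 20) = 1; lcm(9, 20) = 9 * 20 / 1 = 180 / 1 = 180
Fold in T2=19: gcd(180, 19) = 1; lcm(180, 19) = 180 * 19 / 1 = 3420 / 1 = 3420
Fold in T3=16: gcd(3420, 16) = 4; lcm(3420, 16) = 3420 * 16 / 4 = 54720 / 4 = 13680
Full cycle length = 13680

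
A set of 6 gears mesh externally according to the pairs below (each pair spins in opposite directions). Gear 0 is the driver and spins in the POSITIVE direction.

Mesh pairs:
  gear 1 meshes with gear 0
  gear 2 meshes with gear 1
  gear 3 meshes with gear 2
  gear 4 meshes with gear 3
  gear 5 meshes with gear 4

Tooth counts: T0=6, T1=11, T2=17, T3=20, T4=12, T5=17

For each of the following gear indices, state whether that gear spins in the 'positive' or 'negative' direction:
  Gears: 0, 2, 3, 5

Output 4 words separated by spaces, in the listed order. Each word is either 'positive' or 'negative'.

Answer: positive positive negative negative

Derivation:
Gear 0 (driver): positive (depth 0)
  gear 1: meshes with gear 0 -> depth 1 -> negative (opposite of gear 0)
  gear 2: meshes with gear 1 -> depth 2 -> positive (opposite of gear 1)
  gear 3: meshes with gear 2 -> depth 3 -> negative (opposite of gear 2)
  gear 4: meshes with gear 3 -> depth 4 -> positive (opposite of gear 3)
  gear 5: meshes with gear 4 -> depth 5 -> negative (opposite of gear 4)
Queried indices 0, 2, 3, 5 -> positive, positive, negative, negative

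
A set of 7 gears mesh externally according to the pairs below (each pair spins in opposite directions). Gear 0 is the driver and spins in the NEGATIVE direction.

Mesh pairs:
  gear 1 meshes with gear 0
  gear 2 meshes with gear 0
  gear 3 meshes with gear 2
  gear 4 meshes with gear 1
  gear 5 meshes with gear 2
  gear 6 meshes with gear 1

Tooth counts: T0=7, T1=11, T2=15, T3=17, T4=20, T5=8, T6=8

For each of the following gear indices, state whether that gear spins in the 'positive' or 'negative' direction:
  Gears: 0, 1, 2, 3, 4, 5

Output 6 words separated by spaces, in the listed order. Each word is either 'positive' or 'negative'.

Gear 0 (driver): negative (depth 0)
  gear 1: meshes with gear 0 -> depth 1 -> positive (opposite of gear 0)
  gear 2: meshes with gear 0 -> depth 1 -> positive (opposite of gear 0)
  gear 3: meshes with gear 2 -> depth 2 -> negative (opposite of gear 2)
  gear 4: meshes with gear 1 -> depth 2 -> negative (opposite of gear 1)
  gear 5: meshes with gear 2 -> depth 2 -> negative (opposite of gear 2)
  gear 6: meshes with gear 1 -> depth 2 -> negative (opposite of gear 1)
Queried indices 0, 1, 2, 3, 4, 5 -> negative, positive, positive, negative, negative, negative

Answer: negative positive positive negative negative negative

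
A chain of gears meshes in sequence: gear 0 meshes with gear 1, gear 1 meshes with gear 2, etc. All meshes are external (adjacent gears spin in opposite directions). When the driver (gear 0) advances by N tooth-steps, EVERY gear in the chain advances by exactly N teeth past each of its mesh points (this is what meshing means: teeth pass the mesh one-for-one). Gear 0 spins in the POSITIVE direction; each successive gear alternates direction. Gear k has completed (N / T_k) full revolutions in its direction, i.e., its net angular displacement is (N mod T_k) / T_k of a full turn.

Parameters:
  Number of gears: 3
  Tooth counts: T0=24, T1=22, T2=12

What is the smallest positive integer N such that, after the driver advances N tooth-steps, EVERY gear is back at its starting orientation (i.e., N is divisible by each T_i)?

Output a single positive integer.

Gear k returns to start when N is a multiple of T_k.
All gears at start simultaneously when N is a common multiple of [24, 22, 12]; the smallest such N is lcm(24, 22, 12).
Start: lcm = T0 = 24
Fold in T1=22: gcd(24, 22) = 2; lcm(24, 22) = 24 * 22 / 2 = 528 / 2 = 264
Fold in T2=12: gcd(264, 12) = 12; lcm(264, 12) = 264 * 12 / 12 = 3168 / 12 = 264
Full cycle length = 264

Answer: 264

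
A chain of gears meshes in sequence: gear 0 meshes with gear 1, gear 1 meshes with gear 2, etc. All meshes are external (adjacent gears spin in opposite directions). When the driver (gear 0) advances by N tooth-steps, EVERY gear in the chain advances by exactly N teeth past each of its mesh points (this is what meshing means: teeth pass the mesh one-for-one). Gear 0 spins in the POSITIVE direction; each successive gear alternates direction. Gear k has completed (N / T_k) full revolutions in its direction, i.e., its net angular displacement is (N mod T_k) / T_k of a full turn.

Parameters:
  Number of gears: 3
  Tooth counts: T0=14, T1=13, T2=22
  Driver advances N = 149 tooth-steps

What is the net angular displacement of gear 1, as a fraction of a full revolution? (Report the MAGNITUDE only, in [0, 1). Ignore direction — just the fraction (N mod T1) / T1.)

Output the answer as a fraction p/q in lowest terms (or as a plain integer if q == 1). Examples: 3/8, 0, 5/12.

Chain of 3 gears, tooth counts: [14, 13, 22]
  gear 0: T0=14, direction=positive, advance = 149 mod 14 = 9 teeth = 9/14 turn
  gear 1: T1=13, direction=negative, advance = 149 mod 13 = 6 teeth = 6/13 turn
  gear 2: T2=22, direction=positive, advance = 149 mod 22 = 17 teeth = 17/22 turn
Gear 1: 149 mod 13 = 6
Fraction = 6 / 13 = 6/13 (gcd(6,13)=1) = 6/13

Answer: 6/13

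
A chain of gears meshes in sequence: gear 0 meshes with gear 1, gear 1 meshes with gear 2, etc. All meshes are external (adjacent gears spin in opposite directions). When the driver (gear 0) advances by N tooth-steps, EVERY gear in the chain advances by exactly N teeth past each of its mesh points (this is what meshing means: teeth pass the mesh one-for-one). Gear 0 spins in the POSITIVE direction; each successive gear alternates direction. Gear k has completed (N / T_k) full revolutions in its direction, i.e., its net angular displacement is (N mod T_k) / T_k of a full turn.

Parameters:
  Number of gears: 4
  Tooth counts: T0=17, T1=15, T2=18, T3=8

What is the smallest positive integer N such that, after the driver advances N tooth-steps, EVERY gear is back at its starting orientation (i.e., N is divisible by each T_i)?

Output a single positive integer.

Answer: 6120

Derivation:
Gear k returns to start when N is a multiple of T_k.
All gears at start simultaneously when N is a common multiple of [17, 15, 18, 8]; the smallest such N is lcm(17, 15, 18, 8).
Start: lcm = T0 = 17
Fold in T1=15: gcd(17, 15) = 1; lcm(17, 15) = 17 * 15 / 1 = 255 / 1 = 255
Fold in T2=18: gcd(255, 18) = 3; lcm(255, 18) = 255 * 18 / 3 = 4590 / 3 = 1530
Fold in T3=8: gcd(1530, 8) = 2; lcm(1530, 8) = 1530 * 8 / 2 = 12240 / 2 = 6120
Full cycle length = 6120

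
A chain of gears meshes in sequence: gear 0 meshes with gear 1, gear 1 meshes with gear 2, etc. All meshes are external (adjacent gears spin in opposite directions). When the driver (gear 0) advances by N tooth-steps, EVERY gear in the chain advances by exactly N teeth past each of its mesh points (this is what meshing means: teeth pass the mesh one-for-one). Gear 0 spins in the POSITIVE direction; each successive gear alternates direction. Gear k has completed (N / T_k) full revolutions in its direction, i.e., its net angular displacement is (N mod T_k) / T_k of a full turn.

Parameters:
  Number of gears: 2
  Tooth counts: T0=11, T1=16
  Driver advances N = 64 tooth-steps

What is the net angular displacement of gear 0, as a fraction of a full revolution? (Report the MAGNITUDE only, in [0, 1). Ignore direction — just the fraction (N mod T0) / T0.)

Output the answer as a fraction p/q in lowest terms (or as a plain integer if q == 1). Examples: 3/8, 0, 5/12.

Chain of 2 gears, tooth counts: [11, 16]
  gear 0: T0=11, direction=positive, advance = 64 mod 11 = 9 teeth = 9/11 turn
  gear 1: T1=16, direction=negative, advance = 64 mod 16 = 0 teeth = 0/16 turn
Gear 0: 64 mod 11 = 9
Fraction = 9 / 11 = 9/11 (gcd(9,11)=1) = 9/11

Answer: 9/11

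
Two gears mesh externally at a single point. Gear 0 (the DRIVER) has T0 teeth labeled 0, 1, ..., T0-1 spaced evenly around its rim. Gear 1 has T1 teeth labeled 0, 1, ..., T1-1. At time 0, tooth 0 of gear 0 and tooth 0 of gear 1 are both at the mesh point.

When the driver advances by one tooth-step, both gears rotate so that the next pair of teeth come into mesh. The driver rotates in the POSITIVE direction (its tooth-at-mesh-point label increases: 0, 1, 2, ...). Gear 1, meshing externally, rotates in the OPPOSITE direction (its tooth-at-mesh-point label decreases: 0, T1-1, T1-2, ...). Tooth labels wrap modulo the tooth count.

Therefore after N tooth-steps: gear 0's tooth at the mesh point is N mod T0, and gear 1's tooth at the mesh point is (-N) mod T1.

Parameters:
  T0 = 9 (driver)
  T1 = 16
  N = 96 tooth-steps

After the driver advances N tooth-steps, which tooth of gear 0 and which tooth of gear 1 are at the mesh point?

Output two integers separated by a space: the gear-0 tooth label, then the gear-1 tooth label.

Gear 0 (driver, T0=9): tooth at mesh = N mod T0
  96 = 10 * 9 + 6, so 96 mod 9 = 6
  gear 0 tooth = 6
Gear 1 (driven, T1=16): tooth at mesh = (-N) mod T1
  96 = 6 * 16 + 0, so 96 mod 16 = 0
  (-96) mod 16 = 0
Mesh after 96 steps: gear-0 tooth 6 meets gear-1 tooth 0

Answer: 6 0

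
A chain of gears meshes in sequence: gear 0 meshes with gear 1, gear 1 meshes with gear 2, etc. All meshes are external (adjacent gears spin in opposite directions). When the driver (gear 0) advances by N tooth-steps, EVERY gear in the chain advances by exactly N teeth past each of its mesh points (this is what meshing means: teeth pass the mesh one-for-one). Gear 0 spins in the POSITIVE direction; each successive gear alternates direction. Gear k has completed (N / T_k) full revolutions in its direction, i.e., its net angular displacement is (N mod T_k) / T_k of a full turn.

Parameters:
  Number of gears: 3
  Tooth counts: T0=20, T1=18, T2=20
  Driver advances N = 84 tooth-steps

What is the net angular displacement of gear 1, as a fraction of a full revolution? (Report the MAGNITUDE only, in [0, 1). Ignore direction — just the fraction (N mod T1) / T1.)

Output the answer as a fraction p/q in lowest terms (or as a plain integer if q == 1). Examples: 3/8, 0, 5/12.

Chain of 3 gears, tooth counts: [20, 18, 20]
  gear 0: T0=20, direction=positive, advance = 84 mod 20 = 4 teeth = 4/20 turn
  gear 1: T1=18, direction=negative, advance = 84 mod 18 = 12 teeth = 12/18 turn
  gear 2: T2=20, direction=positive, advance = 84 mod 20 = 4 teeth = 4/20 turn
Gear 1: 84 mod 18 = 12
Fraction = 12 / 18 = 2/3 (gcd(12,18)=6) = 2/3

Answer: 2/3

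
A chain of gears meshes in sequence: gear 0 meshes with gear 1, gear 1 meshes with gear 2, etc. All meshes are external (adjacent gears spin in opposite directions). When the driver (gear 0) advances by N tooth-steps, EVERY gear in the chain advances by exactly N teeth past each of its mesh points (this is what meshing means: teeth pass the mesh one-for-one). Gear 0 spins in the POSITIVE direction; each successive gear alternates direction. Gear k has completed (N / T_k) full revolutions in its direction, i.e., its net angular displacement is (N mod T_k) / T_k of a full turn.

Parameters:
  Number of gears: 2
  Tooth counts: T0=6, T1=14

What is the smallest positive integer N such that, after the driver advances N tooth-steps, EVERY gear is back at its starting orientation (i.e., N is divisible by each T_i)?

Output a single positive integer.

Answer: 42

Derivation:
Gear k returns to start when N is a multiple of T_k.
All gears at start simultaneously when N is a common multiple of [6, 14]; the smallest such N is lcm(6, 14).
Start: lcm = T0 = 6
Fold in T1=14: gcd(6, 14) = 2; lcm(6, 14) = 6 * 14 / 2 = 84 / 2 = 42
Full cycle length = 42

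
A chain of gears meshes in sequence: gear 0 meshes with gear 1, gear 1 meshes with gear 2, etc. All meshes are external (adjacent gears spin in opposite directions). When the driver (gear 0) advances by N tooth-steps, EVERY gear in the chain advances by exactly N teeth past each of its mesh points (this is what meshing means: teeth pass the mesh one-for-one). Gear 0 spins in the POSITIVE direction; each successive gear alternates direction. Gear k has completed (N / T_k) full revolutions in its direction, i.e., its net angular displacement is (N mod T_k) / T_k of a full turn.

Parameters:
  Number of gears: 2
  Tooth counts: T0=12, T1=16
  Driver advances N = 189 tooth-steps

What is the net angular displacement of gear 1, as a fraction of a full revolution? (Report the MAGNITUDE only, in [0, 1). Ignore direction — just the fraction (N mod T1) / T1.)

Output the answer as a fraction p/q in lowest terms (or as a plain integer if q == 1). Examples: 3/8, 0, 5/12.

Chain of 2 gears, tooth counts: [12, 16]
  gear 0: T0=12, direction=positive, advance = 189 mod 12 = 9 teeth = 9/12 turn
  gear 1: T1=16, direction=negative, advance = 189 mod 16 = 13 teeth = 13/16 turn
Gear 1: 189 mod 16 = 13
Fraction = 13 / 16 = 13/16 (gcd(13,16)=1) = 13/16

Answer: 13/16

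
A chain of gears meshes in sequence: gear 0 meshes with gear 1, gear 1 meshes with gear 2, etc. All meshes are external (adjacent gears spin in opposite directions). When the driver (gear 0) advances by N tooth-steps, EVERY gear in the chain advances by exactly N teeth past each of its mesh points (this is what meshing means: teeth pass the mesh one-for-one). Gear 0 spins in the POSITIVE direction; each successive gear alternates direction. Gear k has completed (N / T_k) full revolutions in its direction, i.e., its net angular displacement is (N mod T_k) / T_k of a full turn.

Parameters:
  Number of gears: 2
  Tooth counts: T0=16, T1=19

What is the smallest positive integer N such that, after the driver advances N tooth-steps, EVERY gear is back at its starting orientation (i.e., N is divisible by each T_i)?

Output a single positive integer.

Answer: 304

Derivation:
Gear k returns to start when N is a multiple of T_k.
All gears at start simultaneously when N is a common multiple of [16, 19]; the smallest such N is lcm(16, 19).
Start: lcm = T0 = 16
Fold in T1=19: gcd(16, 19) = 1; lcm(16, 19) = 16 * 19 / 1 = 304 / 1 = 304
Full cycle length = 304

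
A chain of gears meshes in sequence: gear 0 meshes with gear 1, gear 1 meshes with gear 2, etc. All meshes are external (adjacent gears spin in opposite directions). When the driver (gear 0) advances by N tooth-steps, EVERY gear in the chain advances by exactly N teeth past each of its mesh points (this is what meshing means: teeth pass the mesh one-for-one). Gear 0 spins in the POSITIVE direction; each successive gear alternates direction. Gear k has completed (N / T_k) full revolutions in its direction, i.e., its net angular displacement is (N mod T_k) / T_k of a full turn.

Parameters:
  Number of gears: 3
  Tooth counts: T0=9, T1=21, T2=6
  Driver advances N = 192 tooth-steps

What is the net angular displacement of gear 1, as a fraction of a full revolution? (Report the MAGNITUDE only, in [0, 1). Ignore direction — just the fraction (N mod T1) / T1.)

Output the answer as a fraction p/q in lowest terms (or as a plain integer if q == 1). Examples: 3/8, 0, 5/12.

Answer: 1/7

Derivation:
Chain of 3 gears, tooth counts: [9, 21, 6]
  gear 0: T0=9, direction=positive, advance = 192 mod 9 = 3 teeth = 3/9 turn
  gear 1: T1=21, direction=negative, advance = 192 mod 21 = 3 teeth = 3/21 turn
  gear 2: T2=6, direction=positive, advance = 192 mod 6 = 0 teeth = 0/6 turn
Gear 1: 192 mod 21 = 3
Fraction = 3 / 21 = 1/7 (gcd(3,21)=3) = 1/7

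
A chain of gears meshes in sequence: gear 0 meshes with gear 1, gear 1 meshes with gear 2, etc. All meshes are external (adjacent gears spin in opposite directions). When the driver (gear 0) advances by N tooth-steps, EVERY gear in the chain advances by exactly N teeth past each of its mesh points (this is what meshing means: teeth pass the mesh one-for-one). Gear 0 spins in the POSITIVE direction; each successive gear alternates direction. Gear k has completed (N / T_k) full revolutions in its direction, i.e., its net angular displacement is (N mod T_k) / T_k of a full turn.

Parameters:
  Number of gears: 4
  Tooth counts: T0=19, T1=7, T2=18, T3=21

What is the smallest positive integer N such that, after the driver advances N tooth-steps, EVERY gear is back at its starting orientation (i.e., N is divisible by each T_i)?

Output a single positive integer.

Gear k returns to start when N is a multiple of T_k.
All gears at start simultaneously when N is a common multiple of [19, 7, 18, 21]; the smallest such N is lcm(19, 7, 18, 21).
Start: lcm = T0 = 19
Fold in T1=7: gcd(19, 7) = 1; lcm(19, 7) = 19 * 7 / 1 = 133 / 1 = 133
Fold in T2=18: gcd(133, 18) = 1; lcm(133, 18) = 133 * 18 / 1 = 2394 / 1 = 2394
Fold in T3=21: gcd(2394, 21) = 21; lcm(2394, 21) = 2394 * 21 / 21 = 50274 / 21 = 2394
Full cycle length = 2394

Answer: 2394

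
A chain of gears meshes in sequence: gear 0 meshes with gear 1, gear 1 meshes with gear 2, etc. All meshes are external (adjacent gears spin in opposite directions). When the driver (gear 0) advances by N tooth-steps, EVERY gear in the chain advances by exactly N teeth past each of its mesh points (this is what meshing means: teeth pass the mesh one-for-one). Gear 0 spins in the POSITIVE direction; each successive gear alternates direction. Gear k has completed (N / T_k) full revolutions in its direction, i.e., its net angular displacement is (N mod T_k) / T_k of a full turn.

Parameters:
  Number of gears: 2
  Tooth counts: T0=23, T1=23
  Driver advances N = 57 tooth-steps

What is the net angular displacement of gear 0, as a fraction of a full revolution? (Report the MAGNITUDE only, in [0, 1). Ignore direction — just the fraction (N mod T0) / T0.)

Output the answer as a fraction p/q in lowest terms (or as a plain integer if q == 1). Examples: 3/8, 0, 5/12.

Answer: 11/23

Derivation:
Chain of 2 gears, tooth counts: [23, 23]
  gear 0: T0=23, direction=positive, advance = 57 mod 23 = 11 teeth = 11/23 turn
  gear 1: T1=23, direction=negative, advance = 57 mod 23 = 11 teeth = 11/23 turn
Gear 0: 57 mod 23 = 11
Fraction = 11 / 23 = 11/23 (gcd(11,23)=1) = 11/23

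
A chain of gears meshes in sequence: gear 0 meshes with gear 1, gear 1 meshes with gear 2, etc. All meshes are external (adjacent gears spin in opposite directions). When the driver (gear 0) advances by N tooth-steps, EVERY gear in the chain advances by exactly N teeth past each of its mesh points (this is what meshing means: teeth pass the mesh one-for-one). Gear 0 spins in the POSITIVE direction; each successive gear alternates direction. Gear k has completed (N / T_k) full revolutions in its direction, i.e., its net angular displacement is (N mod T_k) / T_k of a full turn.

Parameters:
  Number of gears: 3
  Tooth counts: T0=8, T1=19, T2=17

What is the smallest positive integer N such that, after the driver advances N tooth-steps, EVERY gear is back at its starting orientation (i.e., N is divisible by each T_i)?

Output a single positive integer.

Gear k returns to start when N is a multiple of T_k.
All gears at start simultaneously when N is a common multiple of [8, 19, 17]; the smallest such N is lcm(8, 19, 17).
Start: lcm = T0 = 8
Fold in T1=19: gcd(8, 19) = 1; lcm(8, 19) = 8 * 19 / 1 = 152 / 1 = 152
Fold in T2=17: gcd(152, 17) = 1; lcm(152, 17) = 152 * 17 / 1 = 2584 / 1 = 2584
Full cycle length = 2584

Answer: 2584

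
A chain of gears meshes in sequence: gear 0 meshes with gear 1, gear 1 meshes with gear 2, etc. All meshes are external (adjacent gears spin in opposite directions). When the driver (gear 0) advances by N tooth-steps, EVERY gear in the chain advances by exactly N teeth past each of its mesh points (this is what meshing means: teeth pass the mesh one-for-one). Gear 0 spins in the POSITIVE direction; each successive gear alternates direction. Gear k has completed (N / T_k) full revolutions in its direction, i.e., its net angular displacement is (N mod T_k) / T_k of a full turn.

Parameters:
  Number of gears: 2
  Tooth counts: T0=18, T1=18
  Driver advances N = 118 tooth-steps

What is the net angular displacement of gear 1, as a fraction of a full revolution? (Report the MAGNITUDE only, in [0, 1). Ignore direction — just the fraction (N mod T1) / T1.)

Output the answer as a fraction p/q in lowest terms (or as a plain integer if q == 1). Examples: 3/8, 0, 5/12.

Answer: 5/9

Derivation:
Chain of 2 gears, tooth counts: [18, 18]
  gear 0: T0=18, direction=positive, advance = 118 mod 18 = 10 teeth = 10/18 turn
  gear 1: T1=18, direction=negative, advance = 118 mod 18 = 10 teeth = 10/18 turn
Gear 1: 118 mod 18 = 10
Fraction = 10 / 18 = 5/9 (gcd(10,18)=2) = 5/9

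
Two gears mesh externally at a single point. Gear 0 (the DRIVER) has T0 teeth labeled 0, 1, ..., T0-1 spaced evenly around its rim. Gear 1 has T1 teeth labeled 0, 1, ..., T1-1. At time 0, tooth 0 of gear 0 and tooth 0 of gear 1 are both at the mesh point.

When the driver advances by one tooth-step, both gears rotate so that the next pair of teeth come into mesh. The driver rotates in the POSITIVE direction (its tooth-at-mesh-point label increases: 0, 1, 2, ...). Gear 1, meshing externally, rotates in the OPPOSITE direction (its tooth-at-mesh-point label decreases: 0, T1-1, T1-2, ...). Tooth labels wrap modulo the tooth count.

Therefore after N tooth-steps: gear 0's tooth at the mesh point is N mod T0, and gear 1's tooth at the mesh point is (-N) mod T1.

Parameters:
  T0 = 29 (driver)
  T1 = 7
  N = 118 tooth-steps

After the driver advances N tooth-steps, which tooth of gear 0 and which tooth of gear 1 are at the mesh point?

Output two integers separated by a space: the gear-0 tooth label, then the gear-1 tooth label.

Answer: 2 1

Derivation:
Gear 0 (driver, T0=29): tooth at mesh = N mod T0
  118 = 4 * 29 + 2, so 118 mod 29 = 2
  gear 0 tooth = 2
Gear 1 (driven, T1=7): tooth at mesh = (-N) mod T1
  118 = 16 * 7 + 6, so 118 mod 7 = 6
  (-118) mod 7 = (-6) mod 7 = 7 - 6 = 1
Mesh after 118 steps: gear-0 tooth 2 meets gear-1 tooth 1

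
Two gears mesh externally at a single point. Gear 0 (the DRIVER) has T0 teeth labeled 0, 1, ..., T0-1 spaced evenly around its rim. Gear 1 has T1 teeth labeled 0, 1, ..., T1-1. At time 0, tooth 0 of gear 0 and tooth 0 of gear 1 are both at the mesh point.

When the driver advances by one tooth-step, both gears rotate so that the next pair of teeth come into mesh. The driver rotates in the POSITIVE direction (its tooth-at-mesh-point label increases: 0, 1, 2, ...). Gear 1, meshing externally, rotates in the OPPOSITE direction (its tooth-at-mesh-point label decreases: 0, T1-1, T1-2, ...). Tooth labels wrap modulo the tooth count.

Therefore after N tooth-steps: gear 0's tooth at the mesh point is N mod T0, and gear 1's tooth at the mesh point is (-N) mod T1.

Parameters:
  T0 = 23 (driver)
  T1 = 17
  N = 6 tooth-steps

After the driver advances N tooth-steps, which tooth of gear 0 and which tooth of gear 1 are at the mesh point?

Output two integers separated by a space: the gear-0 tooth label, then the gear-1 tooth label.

Gear 0 (driver, T0=23): tooth at mesh = N mod T0
  6 = 0 * 23 + 6, so 6 mod 23 = 6
  gear 0 tooth = 6
Gear 1 (driven, T1=17): tooth at mesh = (-N) mod T1
  6 = 0 * 17 + 6, so 6 mod 17 = 6
  (-6) mod 17 = (-6) mod 17 = 17 - 6 = 11
Mesh after 6 steps: gear-0 tooth 6 meets gear-1 tooth 11

Answer: 6 11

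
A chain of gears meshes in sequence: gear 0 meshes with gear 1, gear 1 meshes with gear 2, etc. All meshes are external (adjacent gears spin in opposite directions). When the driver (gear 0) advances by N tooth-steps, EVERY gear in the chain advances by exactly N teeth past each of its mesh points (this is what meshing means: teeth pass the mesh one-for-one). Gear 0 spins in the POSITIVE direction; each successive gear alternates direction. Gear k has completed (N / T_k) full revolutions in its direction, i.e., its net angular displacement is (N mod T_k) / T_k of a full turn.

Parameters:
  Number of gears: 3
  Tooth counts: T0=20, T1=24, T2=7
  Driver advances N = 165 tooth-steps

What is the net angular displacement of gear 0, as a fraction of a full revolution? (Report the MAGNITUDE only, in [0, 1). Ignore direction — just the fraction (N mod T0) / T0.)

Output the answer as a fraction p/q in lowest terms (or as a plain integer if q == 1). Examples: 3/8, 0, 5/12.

Chain of 3 gears, tooth counts: [20, 24, 7]
  gear 0: T0=20, direction=positive, advance = 165 mod 20 = 5 teeth = 5/20 turn
  gear 1: T1=24, direction=negative, advance = 165 mod 24 = 21 teeth = 21/24 turn
  gear 2: T2=7, direction=positive, advance = 165 mod 7 = 4 teeth = 4/7 turn
Gear 0: 165 mod 20 = 5
Fraction = 5 / 20 = 1/4 (gcd(5,20)=5) = 1/4

Answer: 1/4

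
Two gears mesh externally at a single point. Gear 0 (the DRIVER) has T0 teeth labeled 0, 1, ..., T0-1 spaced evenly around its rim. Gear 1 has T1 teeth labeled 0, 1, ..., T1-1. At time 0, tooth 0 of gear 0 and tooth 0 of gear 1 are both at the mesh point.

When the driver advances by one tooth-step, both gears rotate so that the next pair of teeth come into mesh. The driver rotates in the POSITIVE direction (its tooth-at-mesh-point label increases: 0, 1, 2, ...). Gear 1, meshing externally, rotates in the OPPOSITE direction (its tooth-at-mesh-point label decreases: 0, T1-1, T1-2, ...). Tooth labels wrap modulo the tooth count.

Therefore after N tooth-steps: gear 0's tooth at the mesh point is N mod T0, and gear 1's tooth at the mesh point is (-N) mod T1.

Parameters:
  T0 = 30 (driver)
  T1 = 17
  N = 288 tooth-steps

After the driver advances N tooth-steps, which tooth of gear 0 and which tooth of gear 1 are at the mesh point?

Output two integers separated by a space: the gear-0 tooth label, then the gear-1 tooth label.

Answer: 18 1

Derivation:
Gear 0 (driver, T0=30): tooth at mesh = N mod T0
  288 = 9 * 30 + 18, so 288 mod 30 = 18
  gear 0 tooth = 18
Gear 1 (driven, T1=17): tooth at mesh = (-N) mod T1
  288 = 16 * 17 + 16, so 288 mod 17 = 16
  (-288) mod 17 = (-16) mod 17 = 17 - 16 = 1
Mesh after 288 steps: gear-0 tooth 18 meets gear-1 tooth 1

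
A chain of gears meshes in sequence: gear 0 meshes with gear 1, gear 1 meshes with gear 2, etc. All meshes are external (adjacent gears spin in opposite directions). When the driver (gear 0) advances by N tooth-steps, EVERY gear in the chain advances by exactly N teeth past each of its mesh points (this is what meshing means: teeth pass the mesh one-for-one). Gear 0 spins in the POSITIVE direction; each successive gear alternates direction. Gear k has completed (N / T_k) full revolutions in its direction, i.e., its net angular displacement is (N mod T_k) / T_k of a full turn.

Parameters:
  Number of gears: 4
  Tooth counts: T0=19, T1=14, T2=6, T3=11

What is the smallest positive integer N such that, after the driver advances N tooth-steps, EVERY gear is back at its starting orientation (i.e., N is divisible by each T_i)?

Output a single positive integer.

Gear k returns to start when N is a multiple of T_k.
All gears at start simultaneously when N is a common multiple of [19, 14, 6, 11]; the smallest such N is lcm(19, 14, 6, 11).
Start: lcm = T0 = 19
Fold in T1=14: gcd(19, 14) = 1; lcm(19, 14) = 19 * 14 / 1 = 266 / 1 = 266
Fold in T2=6: gcd(266, 6) = 2; lcm(266, 6) = 266 * 6 / 2 = 1596 / 2 = 798
Fold in T3=11: gcd(798, 11) = 1; lcm(798, 11) = 798 * 11 / 1 = 8778 / 1 = 8778
Full cycle length = 8778

Answer: 8778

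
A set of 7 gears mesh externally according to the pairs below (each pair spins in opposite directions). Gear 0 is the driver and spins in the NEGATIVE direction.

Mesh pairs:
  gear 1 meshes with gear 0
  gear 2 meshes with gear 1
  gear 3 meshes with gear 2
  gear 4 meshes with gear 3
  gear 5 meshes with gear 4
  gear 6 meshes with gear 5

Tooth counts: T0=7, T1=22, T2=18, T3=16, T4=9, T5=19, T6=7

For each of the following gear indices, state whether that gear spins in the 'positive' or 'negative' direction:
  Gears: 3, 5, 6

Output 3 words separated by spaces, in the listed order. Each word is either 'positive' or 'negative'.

Gear 0 (driver): negative (depth 0)
  gear 1: meshes with gear 0 -> depth 1 -> positive (opposite of gear 0)
  gear 2: meshes with gear 1 -> depth 2 -> negative (opposite of gear 1)
  gear 3: meshes with gear 2 -> depth 3 -> positive (opposite of gear 2)
  gear 4: meshes with gear 3 -> depth 4 -> negative (opposite of gear 3)
  gear 5: meshes with gear 4 -> depth 5 -> positive (opposite of gear 4)
  gear 6: meshes with gear 5 -> depth 6 -> negative (opposite of gear 5)
Queried indices 3, 5, 6 -> positive, positive, negative

Answer: positive positive negative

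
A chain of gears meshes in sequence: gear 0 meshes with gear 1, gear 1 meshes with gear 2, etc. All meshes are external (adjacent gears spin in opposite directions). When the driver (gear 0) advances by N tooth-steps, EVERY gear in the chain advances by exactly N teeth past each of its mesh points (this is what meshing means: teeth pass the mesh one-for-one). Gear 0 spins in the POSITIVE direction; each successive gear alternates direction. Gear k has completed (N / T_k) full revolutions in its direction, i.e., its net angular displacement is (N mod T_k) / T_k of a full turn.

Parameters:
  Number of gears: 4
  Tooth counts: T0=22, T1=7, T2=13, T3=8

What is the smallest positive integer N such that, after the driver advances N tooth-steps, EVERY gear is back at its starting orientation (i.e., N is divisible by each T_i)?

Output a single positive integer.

Answer: 8008

Derivation:
Gear k returns to start when N is a multiple of T_k.
All gears at start simultaneously when N is a common multiple of [22, 7, 13, 8]; the smallest such N is lcm(22, 7, 13, 8).
Start: lcm = T0 = 22
Fold in T1=7: gcd(22, 7) = 1; lcm(22, 7) = 22 * 7 / 1 = 154 / 1 = 154
Fold in T2=13: gcd(154, 13) = 1; lcm(154, 13) = 154 * 13 / 1 = 2002 / 1 = 2002
Fold in T3=8: gcd(2002, 8) = 2; lcm(2002, 8) = 2002 * 8 / 2 = 16016 / 2 = 8008
Full cycle length = 8008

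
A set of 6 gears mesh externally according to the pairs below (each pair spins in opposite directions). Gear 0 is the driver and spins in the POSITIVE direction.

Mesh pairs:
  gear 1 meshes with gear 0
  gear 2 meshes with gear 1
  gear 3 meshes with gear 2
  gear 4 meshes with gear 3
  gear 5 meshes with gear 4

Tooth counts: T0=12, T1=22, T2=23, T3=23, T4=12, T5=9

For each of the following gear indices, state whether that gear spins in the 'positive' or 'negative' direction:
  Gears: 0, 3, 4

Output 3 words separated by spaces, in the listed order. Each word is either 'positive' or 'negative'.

Gear 0 (driver): positive (depth 0)
  gear 1: meshes with gear 0 -> depth 1 -> negative (opposite of gear 0)
  gear 2: meshes with gear 1 -> depth 2 -> positive (opposite of gear 1)
  gear 3: meshes with gear 2 -> depth 3 -> negative (opposite of gear 2)
  gear 4: meshes with gear 3 -> depth 4 -> positive (opposite of gear 3)
  gear 5: meshes with gear 4 -> depth 5 -> negative (opposite of gear 4)
Queried indices 0, 3, 4 -> positive, negative, positive

Answer: positive negative positive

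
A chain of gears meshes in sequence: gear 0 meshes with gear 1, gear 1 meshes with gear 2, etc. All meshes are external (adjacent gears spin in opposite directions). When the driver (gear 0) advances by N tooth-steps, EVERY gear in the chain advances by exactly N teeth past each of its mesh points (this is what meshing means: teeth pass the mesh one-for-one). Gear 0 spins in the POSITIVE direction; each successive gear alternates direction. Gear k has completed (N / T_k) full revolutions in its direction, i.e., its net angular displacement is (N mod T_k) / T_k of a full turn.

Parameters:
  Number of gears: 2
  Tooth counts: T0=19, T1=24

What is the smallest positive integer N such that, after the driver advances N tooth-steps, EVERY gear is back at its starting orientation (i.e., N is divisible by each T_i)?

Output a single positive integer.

Answer: 456

Derivation:
Gear k returns to start when N is a multiple of T_k.
All gears at start simultaneously when N is a common multiple of [19, 24]; the smallest such N is lcm(19, 24).
Start: lcm = T0 = 19
Fold in T1=24: gcd(19, 24) = 1; lcm(19, 24) = 19 * 24 / 1 = 456 / 1 = 456
Full cycle length = 456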